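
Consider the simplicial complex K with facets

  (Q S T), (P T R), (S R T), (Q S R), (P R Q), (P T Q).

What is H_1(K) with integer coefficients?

We work with the vertex ordering P < Q < R < S < T. The simplices of K, each written with vertices in increasing order, are:

  0-simplices (5): P, Q, R, S, T
  1-simplices (9): PQ, PR, PT, QR, QS, QT, RS, RT, ST
  2-simplices (6): PQR, PQT, PRT, QRS, QST, RST

so the chain groups are C_0 ≅ Z^5, C_1 ≅ Z^9, C_2 ≅ Z^6.

∂_1: C_1 → C_0 sends each edge [p,q] (with p < q) to q − p. For instance
  ∂PQ = Q − P.
As a 5×9 matrix over Z this has rank 4, with invariant factors (1,1,1,1).

∂_2: C_2 → C_1 acts by ∂[p,q,r] = [q,r] − [p,r] + [p,q]. For instance
  ∂PQR = QR − PR + PQ,
  ∂QRS = RS − QS + QR.
As a 9×6 matrix over Z this has rank 5, with invariant factors (1,1,1,1,1).

Now H_k = ker ∂_k / im ∂_{k+1}, so:

  H_1: rank ker ∂_1 − rank ∂_2 = (9 − 4) − 5 = 0, and the invariant factors of ∂_2 are all 1, so H_1 ≅ 0.

H_1 ≅ 0.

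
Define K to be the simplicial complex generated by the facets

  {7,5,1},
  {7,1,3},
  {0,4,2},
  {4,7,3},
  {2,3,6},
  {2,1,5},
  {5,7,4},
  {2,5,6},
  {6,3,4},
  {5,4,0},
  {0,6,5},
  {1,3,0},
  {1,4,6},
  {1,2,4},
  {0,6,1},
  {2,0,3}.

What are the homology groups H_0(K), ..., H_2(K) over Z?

H_0 ≅ Z,  H_1 ≅ Z^2,  H_2 ≅ Z.

Take the total order 0 < 1 < 2 < 3 < 4 < 5 < 6 < 7 on the vertex set. Then K (dimension 2) consists of the simplices:

  0-simplices (8): [0], [1], [2], [3], [4], [5], [6], [7]
  1-simplices (24): (24 of them)
  2-simplices (16): [0,1,3], [0,1,6], [0,2,3], [0,2,4], [0,4,5], [0,5,6], [1,2,4], [1,2,5], [1,3,7], [1,4,6], [1,5,7], [2,3,6], [2,5,6], [3,4,6], [3,4,7], [4,5,7]

so the chain groups are C_0 ≅ Z^8, C_1 ≅ Z^24, C_2 ≅ Z^16.

∂_1: C_1 → C_0 maps an edge to its endpoints' difference, ∂[p,q] = q − p. For instance
  ∂[3,4] = [4] − [3].
The 8×24 boundary matrix has rank 7 and Smith normal form diag(1,1,1,1,1,1,1).

Boundary ∂_2: C_2 → C_1 maps a triangle to the signed sum of its edges. For instance
  ∂[0,2,3] = [2,3] − [0,3] + [0,2],
  ∂[0,1,6] = [1,6] − [0,6] + [0,1].
The 24×16 boundary matrix has rank 15 and Smith normal form diag(1,1,1,1,1,1,1,1,1,1,1,1,1,1,1).

Now H_k = ker ∂_k / im ∂_{k+1}, so:

  H_0: rank C_0 − rank ∂_1 = 8 − 7 = 1, and the invariant factors of ∂_1 are all 1, so H_0 = Z.
  H_1: rank ker ∂_1 − rank ∂_2 = (24 − 7) − 15 = 2, and the invariant factors of ∂_2 are all 1, so H_1 = Z^2.
  H_2: rank ker ∂_2 − rank ∂_3 = (16 − 15) − 0 = 1, and there is no ∂_3, so H_2 = Z.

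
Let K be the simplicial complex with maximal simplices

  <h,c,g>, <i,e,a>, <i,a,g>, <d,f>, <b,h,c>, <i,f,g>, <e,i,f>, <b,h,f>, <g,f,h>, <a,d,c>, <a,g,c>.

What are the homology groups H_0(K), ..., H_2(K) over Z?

K has 9 vertices, 19 edges, 10 triangles.
rank ∂_0 = 0, rank ∂_1 = 8 ⇒ b_0 = 9 − 0 − 8 = 1; all invariant factors of ∂_1 are 1 so no torsion. So H_0 ≅ Z.
rank ∂_1 = 8, rank ∂_2 = 10 ⇒ b_1 = 19 − 8 − 10 = 1; all invariant factors of ∂_2 are 1 so no torsion. So H_1 ≅ Z.
rank ∂_2 = 10, rank ∂_3 = 0 ⇒ b_2 = 10 − 10 − 0 = 0. So H_2 ≅ 0.

H_0 ≅ Z,  H_1 ≅ Z,  H_2 = 0.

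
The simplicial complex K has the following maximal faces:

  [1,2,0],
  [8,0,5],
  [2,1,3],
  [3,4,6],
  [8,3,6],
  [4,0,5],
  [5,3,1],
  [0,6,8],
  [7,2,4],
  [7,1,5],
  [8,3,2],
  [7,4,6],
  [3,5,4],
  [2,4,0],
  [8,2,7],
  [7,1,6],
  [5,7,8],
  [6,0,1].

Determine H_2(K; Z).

H_2 ≅ Z.

Fix the vertex order 0 < 1 < 2 < 3 < 4 < 5 < 6 < 7 < 8 and write every simplex with vertices in increasing order. Then dim K = 2 and the simplices of K are:

  0-simplices (9): [0], [1], [2], [3], [4], [5], [6], [7], [8]
  1-simplices (27): (27 of them)
  2-simplices (18): [0,1,2], [0,1,6], [0,2,4], [0,4,5], [0,5,8], [0,6,8], [1,2,3], [1,3,5], [1,5,7], [1,6,7], [2,3,8], [2,4,7], [2,7,8], [3,4,5], [3,4,6], [3,6,8], [4,6,7], [5,7,8]

Hence C_0 ≅ Z^9, C_1 ≅ Z^27, C_2 ≅ Z^18.

Boundary ∂_1: C_1 → C_0 sends each edge [p,q] (with p < q) to q − p.
The 9×27 boundary matrix has rank 8 and Smith normal form diag(1,1,1,1,1,1,1,1).

∂_2: C_2 → C_1 sends each 2-simplex [p,q,r] to [q,r] − [p,r] + [p,q]. For instance
  ∂[3,6,8] = [6,8] − [3,8] + [3,6],
  ∂[4,6,7] = [6,7] − [4,7] + [4,6].
As a 27×18 matrix over Z this has rank 17, with invariant factors (1,1,1,1,1,1,1,1,1,1,1,1,1,1,1,1,1).

Now H_k = ker ∂_k / im ∂_{k+1}, so:

  H_2: rank ker ∂_2 − rank ∂_3 = (18 − 17) − 0 = 1, and there is no ∂_3, so H_2 ≅ Z.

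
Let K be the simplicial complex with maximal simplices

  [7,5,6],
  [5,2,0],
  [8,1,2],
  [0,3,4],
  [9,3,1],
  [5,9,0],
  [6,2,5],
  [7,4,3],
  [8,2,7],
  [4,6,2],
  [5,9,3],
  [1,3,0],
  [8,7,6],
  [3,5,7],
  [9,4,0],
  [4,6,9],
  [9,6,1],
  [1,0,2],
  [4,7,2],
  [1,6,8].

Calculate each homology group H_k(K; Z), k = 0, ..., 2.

K has 10 vertices, 30 edges, 20 triangles.
rank ∂_0 = 0, rank ∂_1 = 9 ⇒ b_0 = 10 − 0 − 9 = 1; all invariant factors of ∂_1 are 1 so no torsion. So H_0 ≅ Z.
rank ∂_1 = 9, rank ∂_2 = 20 ⇒ b_1 = 30 − 9 − 20 = 1; ∂_2 has invariant factor(s) [2] giving torsion. So H_1 ≅ Z ⊕ Z/2Z.
rank ∂_2 = 20, rank ∂_3 = 0 ⇒ b_2 = 20 − 20 − 0 = 0. So H_2 ≅ 0.

H_0 ≅ Z,  H_1 ≅ Z ⊕ Z/2Z,  H_2 = 0.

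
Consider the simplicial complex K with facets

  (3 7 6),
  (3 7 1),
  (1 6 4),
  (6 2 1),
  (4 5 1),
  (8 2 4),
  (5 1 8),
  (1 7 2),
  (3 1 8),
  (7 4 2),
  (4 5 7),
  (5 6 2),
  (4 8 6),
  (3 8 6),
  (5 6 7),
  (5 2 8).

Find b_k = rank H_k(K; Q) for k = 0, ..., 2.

b_0 = 1, b_1 = 2, b_2 = 1.

Fix the vertex order 1 < 2 < 3 < 4 < 5 < 6 < 7 < 8 and write every simplex with vertices in increasing order. Then dim K = 2 and the simplices of K are:

  0-simplices (8): [1], [2], [3], [4], [5], [6], [7], [8]
  1-simplices (24): (24 of them)
  2-simplices (16): [1,2,6], [1,2,7], [1,3,7], [1,3,8], [1,4,5], [1,4,6], [1,5,8], [2,4,7], [2,4,8], [2,5,6], [2,5,8], [3,6,7], [3,6,8], [4,5,7], [4,6,8], [5,6,7]

Hence C_0 ≅ Z^8, C_1 ≅ Z^24, C_2 ≅ Z^16.

The boundary map ∂_1: C_1 → C_0 sends each edge [p,q] (with p < q) to q − p. For instance
  ∂[2,5] = [5] − [2].
The resulting 8×24 matrix has rank 7, and its Smith normal form has invariant factors (1,1,1,1,1,1,1).

Boundary ∂_2: C_2 → C_1 acts by ∂[p,q,r] = [q,r] − [p,r] + [p,q]. For instance
  ∂[1,4,5] = [4,5] − [1,5] + [1,4],
  ∂[4,5,7] = [5,7] − [4,7] + [4,5].
The resulting 24×16 matrix has rank 15, and its Smith normal form has invariant factors (1,1,1,1,1,1,1,1,1,1,1,1,1,1,1).

Reading off H_k = ker ∂_k / im ∂_{k+1}:

  H_0: rank C_0 − rank ∂_1 = 8 − 7 = 1, and the invariant factors of ∂_1 are all 1, so H_0 = Z.
  H_1: rank ker ∂_1 − rank ∂_2 = (24 − 7) − 15 = 2, and the invariant factors of ∂_2 are all 1, so H_1 = Z^2.
  H_2: rank ker ∂_2 − rank ∂_3 = (16 − 15) − 0 = 1, and there is no ∂_3, so H_2 = Z.

(K is a triangulation of the torus T^2.)

Hence the Betti numbers are b_0 = 1, b_1 = 2, b_2 = 1.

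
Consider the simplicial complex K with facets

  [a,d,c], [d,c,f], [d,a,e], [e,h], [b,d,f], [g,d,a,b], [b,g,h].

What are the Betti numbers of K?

b_0 = 1, b_1 = 1, b_2 = 0, b_3 = 0.

We work with the vertex ordering a < b < c < d < e < f < g < h. The simplices of K, each written with vertices in increasing order, are:

  0-simplices (8): a, b, c, d, e, f, g, h
  1-simplices (16): ab, ac, ad, ae, ag, bd, bf, bg, bh, cd, cf, de, df, dg, eh, gh
  2-simplices (9): abd, abg, acd, ade, adg, bdf, bdg, bgh, cdf
  3-simplices (1): abdg

giving chain groups C_0 ≅ Z^8, C_1 ≅ Z^16, C_2 ≅ Z^9, C_3 ≅ Z^1.

∂_1: C_1 → C_0 maps an edge to its endpoints' difference, ∂[p,q] = q − p. For instance
  ∂bh = h − b.
The resulting 8×16 matrix has rank 7, and its Smith normal form has invariant factors (1,1,1,1,1,1,1).

The boundary map ∂_2: C_2 → C_1 acts by ∂[p,q,r] = [q,r] − [p,r] + [p,q]. For instance
  ∂ade = de − ae + ad,
  ∂bdf = df − bf + bd.
The 16×9 boundary matrix has rank 8 and Smith normal form diag(1,1,1,1,1,1,1,1).

Boundary ∂_3: C_3 → C_2 sends each 3-simplex σ to the alternating sum Σ_i (−1)^i (σ with its i-th vertex removed). For instance
  ∂abdg = bdg − adg + abg − abd.
The resulting 9×1 matrix has rank 1, and its Smith normal form has invariant factors (1).

Computing H_k = (kernel of ∂_k) / (image of ∂_{k+1}):

  H_0: rank C_0 − rank ∂_1 = 8 − 7 = 1, and the invariant factors of ∂_1 are all 1, so H_0 = Z.
  H_1: rank ker ∂_1 − rank ∂_2 = (16 − 7) − 8 = 1, and the invariant factors of ∂_2 are all 1, so H_1 = Z.
  H_2: rank ker ∂_2 − rank ∂_3 = (9 − 8) − 1 = 0, and the invariant factors of ∂_3 are all 1, so H_2 = 0.
  H_3: rank ker ∂_3 − rank ∂_4 = (1 − 1) − 0 = 0, and there is no ∂_4, so H_3 = 0.

Hence the Betti numbers are b_0 = 1, b_1 = 1, b_2 = 0, b_3 = 0.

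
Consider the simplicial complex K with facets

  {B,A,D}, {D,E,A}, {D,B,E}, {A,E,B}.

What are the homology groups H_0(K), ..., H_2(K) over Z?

Order the vertices as A < B < D < E. Listing each simplex with vertices in this order, K has dimension 2 with simplices:

  0-simplices (4): A, B, D, E
  1-simplices (6): AB, AD, AE, BD, BE, DE
  2-simplices (4): ABD, ABE, ADE, BDE

so the chain groups are C_0 ≅ Z^4, C_1 ≅ Z^6, C_2 ≅ Z^4.

The boundary map ∂_1: C_1 → C_0 maps an edge to its endpoints' difference, ∂[p,q] = q − p.
This gives a 4×6 integer matrix of rank 3; reducing to Smith normal form yields diagonal entries (1,1,1).

Boundary ∂_2: C_2 → C_1 acts by ∂[p,q,r] = [q,r] − [p,r] + [p,q]. For instance
  ∂ADE = DE − AE + AD,
  ∂ABE = BE − AE + AB.
As a 6×4 matrix over Z this has rank 3, with invariant factors (1,1,1).

From H_k ≅ ker(∂_k) / im(∂_{k+1}) we obtain:

  H_0: rank C_0 − rank ∂_1 = 4 − 3 = 1, and the invariant factors of ∂_1 are all 1, so H_0 = Z.
  H_1: rank ker ∂_1 − rank ∂_2 = (6 − 3) − 3 = 0, and the invariant factors of ∂_2 are all 1, so H_1 = 0.
  H_2: rank ker ∂_2 − rank ∂_3 = (4 − 3) − 0 = 1, and there is no ∂_3, so H_2 = Z.

As a check, the Euler characteristic is 4 − 6 + 4 = 2, which agrees with 1 − 0 + 1 = 2.
(K is a triangulation of the 2-sphere S^2.)

H_0 ≅ Z,  H_1 = 0,  H_2 ≅ Z.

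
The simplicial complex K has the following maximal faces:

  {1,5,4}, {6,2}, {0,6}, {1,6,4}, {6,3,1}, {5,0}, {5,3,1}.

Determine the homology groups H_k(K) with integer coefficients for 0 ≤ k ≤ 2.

Order the vertices as 0 < 1 < 2 < 3 < 4 < 5 < 6. Listing each simplex with vertices in this order, K has dimension 2 with simplices:

  0-simplices (7): [0], [1], [2], [3], [4], [5], [6]
  1-simplices (11): [0,5], [0,6], [1,3], [1,4], [1,5], [1,6], [2,6], [3,5], [3,6], [4,5], [4,6]
  2-simplices (4): [1,3,5], [1,3,6], [1,4,5], [1,4,6]

giving chain groups C_0 ≅ Z^7, C_1 ≅ Z^11, C_2 ≅ Z^4.

The boundary map ∂_1: C_1 → C_0 sends each edge [p,q] (with p < q) to q − p. For instance
  ∂[1,4] = [4] − [1].
The 7×11 boundary matrix has rank 6 and Smith normal form diag(1,1,1,1,1,1).

∂_2: C_2 → C_1 sends each 2-simplex [p,q,r] to [q,r] − [p,r] + [p,q]. For instance
  ∂[1,4,5] = [4,5] − [1,5] + [1,4],
  ∂[1,3,6] = [3,6] − [1,6] + [1,3].
The resulting 11×4 matrix has rank 4, and its Smith normal form has invariant factors (1,1,1,1).

Computing H_k = (kernel of ∂_k) / (image of ∂_{k+1}):

  H_0: rank C_0 − rank ∂_1 = 7 − 6 = 1, and the invariant factors of ∂_1 are all 1, so H_0 ≅ Z.
  H_1: rank ker ∂_1 − rank ∂_2 = (11 − 6) − 4 = 1, and the invariant factors of ∂_2 are all 1, so H_1 ≅ Z.
  H_2: rank ker ∂_2 − rank ∂_3 = (4 − 4) − 0 = 0, and there is no ∂_3, so H_2 ≅ 0.

As a check, the Euler characteristic is 7 − 11 + 4 = 0, which agrees with 1 − 1 + 0 = 0.

H_0 ≅ Z,  H_1 ≅ Z,  H_2 = 0.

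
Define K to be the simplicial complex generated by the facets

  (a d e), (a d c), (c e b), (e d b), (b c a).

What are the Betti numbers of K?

K has 5 vertices, 10 edges, 5 triangles.
rank ∂_0 = 0, rank ∂_1 = 4 ⇒ b_0 = 5 − 0 − 4 = 1; all invariant factors of ∂_1 are 1 so no torsion. So H_0 = Z.
rank ∂_1 = 4, rank ∂_2 = 5 ⇒ b_1 = 10 − 4 − 5 = 1; all invariant factors of ∂_2 are 1 so no torsion. So H_1 = Z.
rank ∂_2 = 5, rank ∂_3 = 0 ⇒ b_2 = 5 − 5 − 0 = 0. So H_2 = 0.

b_0 = 1, b_1 = 1, b_2 = 0.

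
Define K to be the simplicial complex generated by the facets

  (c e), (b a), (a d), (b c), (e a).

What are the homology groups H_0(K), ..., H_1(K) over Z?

Order the vertices as a < b < c < d < e. Listing each simplex with vertices in this order, K has dimension 1 with simplices:

  0-simplices (5): a, b, c, d, e
  1-simplices (5): ab, ad, ae, bc, ce

Hence C_0 ≅ Z^5, C_1 ≅ Z^5.

The boundary map ∂_1: C_1 → C_0 maps an edge to its endpoints' difference, ∂[p,q] = q − p.
The 5×5 boundary matrix has rank 4 and Smith normal form diag(1,1,1,1).

Reading off H_k = ker ∂_k / im ∂_{k+1}:

  H_0: rank C_0 − rank ∂_1 = 5 − 4 = 1, and the invariant factors of ∂_1 are all 1, so H_0 = Z.
  H_1: rank ker ∂_1 − rank ∂_2 = (5 − 4) − 0 = 1, and there is no ∂_2, so H_1 = Z.

H_0 = Z,  H_1 = Z.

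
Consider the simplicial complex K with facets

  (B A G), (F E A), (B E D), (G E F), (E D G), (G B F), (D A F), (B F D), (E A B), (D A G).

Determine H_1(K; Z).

H_1 ≅ Z/2Z.

We work with the vertex ordering A < B < D < E < F < G. The simplices of K, each written with vertices in increasing order, are:

  0-simplices (6): A, B, D, E, F, G
  1-simplices (15): AB, AD, AE, AF, AG, BD, BE, BF, BG, DE, DF, DG, EF, EG, FG
  2-simplices (10): ABE, ABG, ADF, ADG, AEF, BDE, BDF, BFG, DEG, EFG

Hence C_0 ≅ Z^6, C_1 ≅ Z^15, C_2 ≅ Z^10.

∂_1: C_1 → C_0 maps an edge to its endpoints' difference, ∂[p,q] = q − p.
As a 6×15 matrix over Z this has rank 5, with invariant factors (1,1,1,1,1).

∂_2: C_2 → C_1 acts by ∂[p,q,r] = [q,r] − [p,r] + [p,q]. For instance
  ∂BDE = DE − BE + BD,
  ∂ABG = BG − AG + AB.
As a 15×10 matrix over Z this has rank 10, with invariant factors (1,1,1,1,1,1,1,1,1,2).

Reading off H_k = ker ∂_k / im ∂_{k+1}:

  H_1: rank ker ∂_1 − rank ∂_2 = (15 − 5) − 10 = 0, and ∂_2 has invariant factor 2 > 1, so H_1 = Z/2Z.

(K is a triangulation of the real projective plane RP^2.)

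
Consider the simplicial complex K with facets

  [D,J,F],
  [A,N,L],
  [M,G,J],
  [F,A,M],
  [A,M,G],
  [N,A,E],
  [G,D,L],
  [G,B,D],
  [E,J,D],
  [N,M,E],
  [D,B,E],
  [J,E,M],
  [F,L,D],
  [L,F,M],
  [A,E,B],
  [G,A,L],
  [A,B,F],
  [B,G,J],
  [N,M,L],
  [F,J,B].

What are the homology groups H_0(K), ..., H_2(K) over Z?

Fix the vertex order A < B < D < E < F < G < J < L < M < N and write every simplex with vertices in increasing order. Then dim K = 2 and the simplices of K are:

  0-simplices (10): A, B, D, E, F, G, J, L, M, N
  1-simplices (30): AB, AE, AF, AG, AL, AM, AN, BD, BE, BF, BG, BJ, DE, DF, DG, DJ, DL, EJ, EM, EN, FJ, FL, FM, GJ, GL, GM, JM, LM, LN, MN
  2-simplices (20): ABE, ABF, AEN, AFM, AGL, AGM, ALN, BDE, BDG, BFJ, BGJ, DEJ, DFJ, DFL, DGL, EJM, EMN, FLM, GJM, LMN

Hence C_0 ≅ Z^10, C_1 ≅ Z^30, C_2 ≅ Z^20.

Boundary ∂_1: C_1 → C_0 sends each edge [p,q] (with p < q) to q − p.
The 10×30 boundary matrix has rank 9 and Smith normal form diag(1,1,1,1,1,1,1,1,1).

Boundary ∂_2: C_2 → C_1 sends each 2-simplex [p,q,r] to [q,r] − [p,r] + [p,q]. For instance
  ∂BDG = DG − BG + BD,
  ∂EMN = MN − EN + EM.
As a 30×20 matrix over Z this has rank 20, with invariant factors (1,1,1,1,1,1,1,1,1,1,1,1,1,1,1,1,1,1,1,2).

From H_k ≅ ker(∂_k) / im(∂_{k+1}) we obtain:

  H_0: rank C_0 − rank ∂_1 = 10 − 9 = 1, and the invariant factors of ∂_1 are all 1, so H_0 ≅ Z.
  H_1: rank ker ∂_1 − rank ∂_2 = (30 − 9) − 20 = 1, and ∂_2 has invariant factor 2 > 1, so H_1 ≅ Z × Z/2.
  H_2: rank ker ∂_2 − rank ∂_3 = (20 − 20) − 0 = 0, and there is no ∂_3, so H_2 ≅ 0.

As a check, the Euler characteristic is 10 − 30 + 20 = 0, which agrees with 1 − 1 + 0 = 0.

H_0 = Z,  H_1 = Z × Z/2,  H_2 = 0.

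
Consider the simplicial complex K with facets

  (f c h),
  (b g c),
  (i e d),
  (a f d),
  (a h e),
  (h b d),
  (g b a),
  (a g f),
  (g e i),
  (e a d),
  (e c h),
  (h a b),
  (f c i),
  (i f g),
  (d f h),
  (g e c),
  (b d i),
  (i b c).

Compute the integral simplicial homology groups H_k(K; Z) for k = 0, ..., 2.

Take the total order a < b < c < d < e < f < g < h < i on the vertex set. Then K (dimension 2) consists of the simplices:

  0-simplices (9): a, b, c, d, e, f, g, h, i
  1-simplices (27): ab, ad, ae, af, ag, ah, bc, bd, bg, bh, bi, ce, cf, cg, ch, ci, de, df, dh, di, eg, eh, ei, fg, fh, fi, gi
  2-simplices (18): abg, abh, ade, adf, aeh, afg, bcg, bci, bdh, bdi, ceg, ceh, cfh, cfi, dei, dfh, egi, fgi

so the chain groups are C_0 ≅ Z^9, C_1 ≅ Z^27, C_2 ≅ Z^18.

Boundary ∂_1: C_1 → C_0 is given by ∂[p,q] = [q] − [p]. For instance
  ∂af = f − a.
This gives a 9×27 integer matrix of rank 8; reducing to Smith normal form yields diagonal entries (1,1,1,1,1,1,1,1).

The boundary map ∂_2: C_2 → C_1 maps a triangle to the signed sum of its edges. For instance
  ∂abh = bh − ah + ab,
  ∂dfh = fh − dh + df.
The resulting 27×18 matrix has rank 18, and its Smith normal form has invariant factors (1,1,1,1,1,1,1,1,1,1,1,1,1,1,1,1,1,2).

Reading off H_k = ker ∂_k / im ∂_{k+1}:

  H_0: rank C_0 − rank ∂_1 = 9 − 8 = 1, and the invariant factors of ∂_1 are all 1, so H_0 = Z.
  H_1: rank ker ∂_1 − rank ∂_2 = (27 − 8) − 18 = 1, and ∂_2 has invariant factor 2 > 1, so H_1 = Z ⊕ Z/2.
  H_2: rank ker ∂_2 − rank ∂_3 = (18 − 18) − 0 = 0, and there is no ∂_3, so H_2 = 0.

(K is a triangulation of the Klein bottle.)

H_0 = Z,  H_1 = Z ⊕ Z/2,  H_2 = 0.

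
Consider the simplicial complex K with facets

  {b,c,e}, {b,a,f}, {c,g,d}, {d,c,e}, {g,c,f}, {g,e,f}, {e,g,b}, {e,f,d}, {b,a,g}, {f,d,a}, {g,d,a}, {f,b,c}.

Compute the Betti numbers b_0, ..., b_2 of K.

b_0 = 1, b_1 = 0, b_2 = 0.

Fix the vertex order a < b < c < d < e < f < g and write every simplex with vertices in increasing order. Then dim K = 2 and the simplices of K are:

  0-simplices (7): a, b, c, d, e, f, g
  1-simplices (18): ab, ad, af, ag, bc, be, bf, bg, cd, ce, cf, cg, de, df, dg, ef, eg, fg
  2-simplices (12): abf, abg, adf, adg, bce, bcf, beg, cde, cdg, cfg, def, efg

Hence C_0 ≅ Z^7, C_1 ≅ Z^18, C_2 ≅ Z^12.

The boundary map ∂_1: C_1 → C_0 sends each edge [p,q] (with p < q) to q − p. For instance
  ∂eg = g − e.
The 7×18 boundary matrix has rank 6 and Smith normal form diag(1,1,1,1,1,1).

The boundary map ∂_2: C_2 → C_1 maps a triangle to the signed sum of its edges. For instance
  ∂cde = de − ce + cd,
  ∂cfg = fg − cg + cf.
This gives a 18×12 integer matrix of rank 12; reducing to Smith normal form yields diagonal entries (1,1,1,1,1,1,1,1,1,1,1,2).

Computing H_k = (kernel of ∂_k) / (image of ∂_{k+1}):

  H_0: rank C_0 − rank ∂_1 = 7 − 6 = 1, and the invariant factors of ∂_1 are all 1, so H_0 ≅ Z.
  H_1: rank ker ∂_1 − rank ∂_2 = (18 − 6) − 12 = 0, and ∂_2 has invariant factor 2 > 1, so H_1 ≅ Z/2Z.
  H_2: rank ker ∂_2 − rank ∂_3 = (12 − 12) − 0 = 0, and there is no ∂_3, so H_2 ≅ 0.

As a check, the Euler characteristic is 7 − 18 + 12 = 1, which agrees with 1 − 0 + 0 = 1.

Hence the Betti numbers are b_0 = 1, b_1 = 0, b_2 = 0.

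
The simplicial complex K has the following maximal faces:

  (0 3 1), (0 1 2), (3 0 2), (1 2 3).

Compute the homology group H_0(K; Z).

H_0 ≅ Z.

We work with the vertex ordering 0 < 1 < 2 < 3. The simplices of K, each written with vertices in increasing order, are:

  0-simplices (4): [0], [1], [2], [3]
  1-simplices (6): [0,1], [0,2], [0,3], [1,2], [1,3], [2,3]
  2-simplices (4): [0,1,2], [0,1,3], [0,2,3], [1,2,3]

so the chain groups are C_0 ≅ Z^4, C_1 ≅ Z^6, C_2 ≅ Z^4.

The boundary map ∂_1: C_1 → C_0 is given by ∂[p,q] = [q] − [p]. For instance
  ∂[1,3] = [3] − [1].
The resulting 4×6 matrix has rank 3, and its Smith normal form has invariant factors (1,1,1).

The boundary map ∂_2: C_2 → C_1 acts by ∂[p,q,r] = [q,r] − [p,r] + [p,q]. For instance
  ∂[1,2,3] = [2,3] − [1,3] + [1,2],
  ∂[0,1,2] = [1,2] − [0,2] + [0,1].
The resulting 6×4 matrix has rank 3, and its Smith normal form has invariant factors (1,1,1).

Computing H_k = (kernel of ∂_k) / (image of ∂_{k+1}):

  H_0: rank C_0 − rank ∂_1 = 4 − 3 = 1, and the invariant factors of ∂_1 are all 1, so H_0 ≅ Z.

(K is a triangulation of the 2-sphere S^2.)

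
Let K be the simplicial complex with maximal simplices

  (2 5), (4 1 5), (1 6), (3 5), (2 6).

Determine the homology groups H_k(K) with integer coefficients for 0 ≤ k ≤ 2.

We work with the vertex ordering 1 < 2 < 3 < 4 < 5 < 6. The simplices of K, each written with vertices in increasing order, are:

  0-simplices (6): [1], [2], [3], [4], [5], [6]
  1-simplices (7): [1,4], [1,5], [1,6], [2,5], [2,6], [3,5], [4,5]
  2-simplices (1): [1,4,5]

giving chain groups C_0 ≅ Z^6, C_1 ≅ Z^7, C_2 ≅ Z^1.

Boundary ∂_1: C_1 → C_0 is given by ∂[p,q] = [q] − [p]. For instance
  ∂[3,5] = [5] − [3].
The resulting 6×7 matrix has rank 5, and its Smith normal form has invariant factors (1,1,1,1,1).

The boundary map ∂_2: C_2 → C_1 acts by ∂[p,q,r] = [q,r] − [p,r] + [p,q]. For instance
  ∂[1,4,5] = [4,5] − [1,5] + [1,4].
The 7×1 boundary matrix has rank 1 and Smith normal form diag(1).

Reading off H_k = ker ∂_k / im ∂_{k+1}:

  H_0: rank C_0 − rank ∂_1 = 6 − 5 = 1, and the invariant factors of ∂_1 are all 1, so H_0 ≅ Z.
  H_1: rank ker ∂_1 − rank ∂_2 = (7 − 5) − 1 = 1, and the invariant factors of ∂_2 are all 1, so H_1 ≅ Z.
  H_2: rank ker ∂_2 − rank ∂_3 = (1 − 1) − 0 = 0, and there is no ∂_3, so H_2 ≅ 0.

H_0 = Z,  H_1 = Z,  H_2 = 0.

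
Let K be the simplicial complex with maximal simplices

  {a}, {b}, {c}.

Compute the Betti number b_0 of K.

b_0 = 3.

We work with the vertex ordering a < b < c. The simplices of K, each written with vertices in increasing order, are:

  0-simplices (3): a, b, c

so the chain groups are C_0 ≅ Z^3.

From H_k ≅ ker(∂_k) / im(∂_{k+1}) we obtain:

  H_0: rank C_0 − rank ∂_1 = 3 − 0 = 3, and there is no ∂_1, so H_0 = Z^3.

Hence the Betti numbers are b_0 = 3.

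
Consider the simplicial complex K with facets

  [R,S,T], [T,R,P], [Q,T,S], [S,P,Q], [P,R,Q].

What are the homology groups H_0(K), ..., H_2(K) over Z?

We work with the vertex ordering P < Q < R < S < T. The simplices of K, each written with vertices in increasing order, are:

  0-simplices (5): P, Q, R, S, T
  1-simplices (10): PQ, PR, PS, PT, QR, QS, QT, RS, RT, ST
  2-simplices (5): PQR, PQS, PRT, QST, RST

Hence C_0 ≅ Z^5, C_1 ≅ Z^10, C_2 ≅ Z^5.

The boundary map ∂_1: C_1 → C_0 maps an edge to its endpoints' difference, ∂[p,q] = q − p. For instance
  ∂PQ = Q − P.
The 5×10 boundary matrix has rank 4 and Smith normal form diag(1,1,1,1).

∂_2: C_2 → C_1 sends each 2-simplex [p,q,r] to [q,r] − [p,r] + [p,q]. For instance
  ∂PQS = QS − PS + PQ,
  ∂QST = ST − QT + QS.
The resulting 10×5 matrix has rank 5, and its Smith normal form has invariant factors (1,1,1,1,1).

Computing H_k = (kernel of ∂_k) / (image of ∂_{k+1}):

  H_0: rank C_0 − rank ∂_1 = 5 − 4 = 1, and the invariant factors of ∂_1 are all 1, so H_0 ≅ Z.
  H_1: rank ker ∂_1 − rank ∂_2 = (10 − 4) − 5 = 1, and the invariant factors of ∂_2 are all 1, so H_1 ≅ Z.
  H_2: rank ker ∂_2 − rank ∂_3 = (5 − 5) − 0 = 0, and there is no ∂_3, so H_2 ≅ 0.

H_0 = Z,  H_1 = Z,  H_2 = 0.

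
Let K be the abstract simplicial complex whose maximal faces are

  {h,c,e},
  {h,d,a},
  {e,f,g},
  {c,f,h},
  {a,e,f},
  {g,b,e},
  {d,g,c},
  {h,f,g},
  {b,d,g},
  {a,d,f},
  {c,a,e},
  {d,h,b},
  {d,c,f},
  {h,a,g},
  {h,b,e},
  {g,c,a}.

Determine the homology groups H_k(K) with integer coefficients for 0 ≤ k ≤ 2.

K has 8 vertices, 24 edges, 16 triangles.
rank ∂_0 = 0, rank ∂_1 = 7 ⇒ b_0 = 8 − 0 − 7 = 1; all invariant factors of ∂_1 are 1 so no torsion. So H_0 ≅ Z.
rank ∂_1 = 7, rank ∂_2 = 15 ⇒ b_1 = 24 − 7 − 15 = 2; all invariant factors of ∂_2 are 1 so no torsion. So H_1 ≅ Z^2.
rank ∂_2 = 15, rank ∂_3 = 0 ⇒ b_2 = 16 − 15 − 0 = 1. So H_2 ≅ Z.

H_0 ≅ Z,  H_1 ≅ Z^2,  H_2 ≅ Z.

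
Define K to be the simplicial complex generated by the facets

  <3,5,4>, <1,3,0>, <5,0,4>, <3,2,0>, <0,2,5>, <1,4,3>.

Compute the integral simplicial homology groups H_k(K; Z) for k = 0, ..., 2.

Order the vertices as 0 < 1 < 2 < 3 < 4 < 5. Listing each simplex with vertices in this order, K has dimension 2 with simplices:

  0-simplices (6): [0], [1], [2], [3], [4], [5]
  1-simplices (12): [0,1], [0,2], [0,3], [0,4], [0,5], [1,3], [1,4], [2,3], [2,5], [3,4], [3,5], [4,5]
  2-simplices (6): [0,1,3], [0,2,3], [0,2,5], [0,4,5], [1,3,4], [3,4,5]

giving chain groups C_0 ≅ Z^6, C_1 ≅ Z^12, C_2 ≅ Z^6.

The boundary map ∂_1: C_1 → C_0 is given by ∂[p,q] = [q] − [p].
As a 6×12 matrix over Z this has rank 5, with invariant factors (1,1,1,1,1).

Boundary ∂_2: C_2 → C_1 acts by ∂[p,q,r] = [q,r] − [p,r] + [p,q]. For instance
  ∂[0,4,5] = [4,5] − [0,5] + [0,4],
  ∂[0,1,3] = [1,3] − [0,3] + [0,1].
As a 12×6 matrix over Z this has rank 6, with invariant factors (1,1,1,1,1,1).

Now H_k = ker ∂_k / im ∂_{k+1}, so:

  H_0: rank C_0 − rank ∂_1 = 6 − 5 = 1, and the invariant factors of ∂_1 are all 1, so H_0 = Z.
  H_1: rank ker ∂_1 − rank ∂_2 = (12 − 5) − 6 = 1, and the invariant factors of ∂_2 are all 1, so H_1 = Z.
  H_2: rank ker ∂_2 − rank ∂_3 = (6 − 6) − 0 = 0, and there is no ∂_3, so H_2 = 0.

H_0 ≅ Z,  H_1 ≅ Z,  H_2 = 0.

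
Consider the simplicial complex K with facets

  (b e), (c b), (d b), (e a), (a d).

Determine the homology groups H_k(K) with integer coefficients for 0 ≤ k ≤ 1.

H_0 ≅ Z,  H_1 ≅ Z.

Take the total order a < b < c < d < e on the vertex set. Then K (dimension 1) consists of the simplices:

  0-simplices (5): a, b, c, d, e
  1-simplices (5): ad, ae, bc, bd, be

Hence C_0 ≅ Z^5, C_1 ≅ Z^5.

Boundary ∂_1: C_1 → C_0 is given by ∂[p,q] = [q] − [p]. For instance
  ∂bd = d − b.
As a 5×5 matrix over Z this has rank 4, with invariant factors (1,1,1,1).

Reading off H_k = ker ∂_k / im ∂_{k+1}:

  H_0: rank C_0 − rank ∂_1 = 5 − 4 = 1, and the invariant factors of ∂_1 are all 1, so H_0 ≅ Z.
  H_1: rank ker ∂_1 − rank ∂_2 = (5 − 4) − 0 = 1, and there is no ∂_2, so H_1 ≅ Z.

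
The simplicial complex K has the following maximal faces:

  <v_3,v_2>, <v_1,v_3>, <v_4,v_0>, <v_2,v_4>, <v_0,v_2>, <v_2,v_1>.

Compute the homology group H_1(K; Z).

Order the vertices as v_0 < v_1 < v_2 < v_3 < v_4. Listing each simplex with vertices in this order, K has dimension 1 with simplices:

  0-simplices (5): [v_0], [v_1], [v_2], [v_3], [v_4]
  1-simplices (6): [v_0,v_2], [v_0,v_4], [v_1,v_2], [v_1,v_3], [v_2,v_3], [v_2,v_4]

Hence C_0 ≅ Z^5, C_1 ≅ Z^6.

Boundary ∂_1: C_1 → C_0 maps an edge to its endpoints' difference, ∂[p,q] = q − p.
The resulting 5×6 matrix has rank 4, and its Smith normal form has invariant factors (1,1,1,1).

From H_k ≅ ker(∂_k) / im(∂_{k+1}) we obtain:

  H_1: rank ker ∂_1 − rank ∂_2 = (6 − 4) − 0 = 2, and there is no ∂_2, so H_1 ≅ Z^2.

H_1 ≅ Z^2.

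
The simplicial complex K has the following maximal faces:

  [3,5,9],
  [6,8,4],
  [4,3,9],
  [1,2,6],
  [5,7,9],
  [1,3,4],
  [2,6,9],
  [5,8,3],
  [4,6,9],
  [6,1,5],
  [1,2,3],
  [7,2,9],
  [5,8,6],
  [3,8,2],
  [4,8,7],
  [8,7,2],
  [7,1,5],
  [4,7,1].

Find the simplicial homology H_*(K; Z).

H_0 ≅ Z,  H_1 ≅ Z^2,  H_2 ≅ Z.

K has 9 vertices, 27 edges, 18 triangles.
rank ∂_0 = 0, rank ∂_1 = 8 ⇒ b_0 = 9 − 0 − 8 = 1; all invariant factors of ∂_1 are 1 so no torsion. So H_0 ≅ Z.
rank ∂_1 = 8, rank ∂_2 = 17 ⇒ b_1 = 27 − 8 − 17 = 2; all invariant factors of ∂_2 are 1 so no torsion. So H_1 ≅ Z^2.
rank ∂_2 = 17, rank ∂_3 = 0 ⇒ b_2 = 18 − 17 − 0 = 1. So H_2 ≅ Z.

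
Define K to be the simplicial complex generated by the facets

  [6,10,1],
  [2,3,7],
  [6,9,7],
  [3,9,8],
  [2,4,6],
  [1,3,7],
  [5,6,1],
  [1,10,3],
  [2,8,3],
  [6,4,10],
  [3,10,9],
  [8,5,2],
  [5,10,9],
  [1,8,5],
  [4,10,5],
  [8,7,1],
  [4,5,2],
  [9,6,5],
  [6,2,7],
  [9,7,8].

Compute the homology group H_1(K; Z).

H_1 ≅ Z ⊕ Z/2.

Order the vertices as 1 < 2 < 3 < 4 < 5 < 6 < 7 < 8 < 9 < 10. Listing each simplex with vertices in this order, K has dimension 2 with simplices:

  0-simplices (10): [1], [2], [3], [4], [5], [6], [7], [8], [9], [10]
  1-simplices (30): (30 of them)
  2-simplices (20): (20 of them)

so the chain groups are C_0 ≅ Z^10, C_1 ≅ Z^30, C_2 ≅ Z^20.

Boundary ∂_1: C_1 → C_0 maps an edge to its endpoints' difference, ∂[p,q] = q − p. For instance
  ∂[3,8] = [8] − [3].
The resulting 10×30 matrix has rank 9, and its Smith normal form has invariant factors (1,1,1,1,1,1,1,1,1).

The boundary map ∂_2: C_2 → C_1 sends each 2-simplex [p,q,r] to [q,r] − [p,r] + [p,q]. For instance
  ∂[1,6,10] = [6,10] − [1,10] + [1,6],
  ∂[2,3,7] = [3,7] − [2,7] + [2,3].
The resulting 30×20 matrix has rank 20, and its Smith normal form has invariant factors (1,1,1,1,1,1,1,1,1,1,1,1,1,1,1,1,1,1,1,2).

From H_k ≅ ker(∂_k) / im(∂_{k+1}) we obtain:

  H_1: rank ker ∂_1 − rank ∂_2 = (30 − 9) − 20 = 1, and ∂_2 has invariant factor 2 > 1, so H_1 ≅ Z ⊕ Z/2.

(K is a triangulation of the Klein bottle.)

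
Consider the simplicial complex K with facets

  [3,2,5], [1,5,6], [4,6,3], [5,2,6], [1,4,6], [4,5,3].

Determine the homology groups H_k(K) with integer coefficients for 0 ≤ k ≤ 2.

We work with the vertex ordering 1 < 2 < 3 < 4 < 5 < 6. The simplices of K, each written with vertices in increasing order, are:

  0-simplices (6): [1], [2], [3], [4], [5], [6]
  1-simplices (12): [1,4], [1,5], [1,6], [2,3], [2,5], [2,6], [3,4], [3,5], [3,6], [4,5], [4,6], [5,6]
  2-simplices (6): [1,4,6], [1,5,6], [2,3,5], [2,5,6], [3,4,5], [3,4,6]

so the chain groups are C_0 ≅ Z^6, C_1 ≅ Z^12, C_2 ≅ Z^6.

∂_1: C_1 → C_0 sends each edge [p,q] (with p < q) to q − p. For instance
  ∂[3,5] = [5] − [3].
This gives a 6×12 integer matrix of rank 5; reducing to Smith normal form yields diagonal entries (1,1,1,1,1).

∂_2: C_2 → C_1 acts by ∂[p,q,r] = [q,r] − [p,r] + [p,q]. For instance
  ∂[3,4,5] = [4,5] − [3,5] + [3,4],
  ∂[2,5,6] = [5,6] − [2,6] + [2,5].
This gives a 12×6 integer matrix of rank 6; reducing to Smith normal form yields diagonal entries (1,1,1,1,1,1).

Now H_k = ker ∂_k / im ∂_{k+1}, so:

  H_0: rank C_0 − rank ∂_1 = 6 − 5 = 1, and the invariant factors of ∂_1 are all 1, so H_0 = Z.
  H_1: rank ker ∂_1 − rank ∂_2 = (12 − 5) − 6 = 1, and the invariant factors of ∂_2 are all 1, so H_1 = Z.
  H_2: rank ker ∂_2 − rank ∂_3 = (6 − 6) − 0 = 0, and there is no ∂_3, so H_2 = 0.

H_0 = Z,  H_1 = Z,  H_2 = 0.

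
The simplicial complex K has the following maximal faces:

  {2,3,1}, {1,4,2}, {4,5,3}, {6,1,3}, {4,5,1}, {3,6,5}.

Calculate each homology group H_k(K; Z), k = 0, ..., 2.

H_0 = Z,  H_1 = Z,  H_2 = 0.

Take the total order 1 < 2 < 3 < 4 < 5 < 6 on the vertex set. Then K (dimension 2) consists of the simplices:

  0-simplices (6): [1], [2], [3], [4], [5], [6]
  1-simplices (12): [1,2], [1,3], [1,4], [1,5], [1,6], [2,3], [2,4], [3,4], [3,5], [3,6], [4,5], [5,6]
  2-simplices (6): [1,2,3], [1,2,4], [1,3,6], [1,4,5], [3,4,5], [3,5,6]

so the chain groups are C_0 ≅ Z^6, C_1 ≅ Z^12, C_2 ≅ Z^6.

The boundary map ∂_1: C_1 → C_0 is given by ∂[p,q] = [q] − [p]. For instance
  ∂[1,6] = [6] − [1].
This gives a 6×12 integer matrix of rank 5; reducing to Smith normal form yields diagonal entries (1,1,1,1,1).

The boundary map ∂_2: C_2 → C_1 acts by ∂[p,q,r] = [q,r] − [p,r] + [p,q]. For instance
  ∂[1,2,4] = [2,4] − [1,4] + [1,2],
  ∂[3,5,6] = [5,6] − [3,6] + [3,5].
The 12×6 boundary matrix has rank 6 and Smith normal form diag(1,1,1,1,1,1).

Computing H_k = (kernel of ∂_k) / (image of ∂_{k+1}):

  H_0: rank C_0 − rank ∂_1 = 6 − 5 = 1, and the invariant factors of ∂_1 are all 1, so H_0 = Z.
  H_1: rank ker ∂_1 − rank ∂_2 = (12 − 5) − 6 = 1, and the invariant factors of ∂_2 are all 1, so H_1 = Z.
  H_2: rank ker ∂_2 − rank ∂_3 = (6 − 6) − 0 = 0, and there is no ∂_3, so H_2 = 0.

As a check, the Euler characteristic is 6 − 12 + 6 = 0, which agrees with 1 − 1 + 0 = 0.
(K is a triangulation of the cylinder S^1 x I.)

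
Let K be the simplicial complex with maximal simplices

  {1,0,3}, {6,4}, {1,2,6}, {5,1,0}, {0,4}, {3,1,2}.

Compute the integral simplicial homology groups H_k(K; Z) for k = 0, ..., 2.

Order the vertices as 0 < 1 < 2 < 3 < 4 < 5 < 6. Listing each simplex with vertices in this order, K has dimension 2 with simplices:

  0-simplices (7): [0], [1], [2], [3], [4], [5], [6]
  1-simplices (11): [0,1], [0,3], [0,4], [0,5], [1,2], [1,3], [1,5], [1,6], [2,3], [2,6], [4,6]
  2-simplices (4): [0,1,3], [0,1,5], [1,2,3], [1,2,6]

so the chain groups are C_0 ≅ Z^7, C_1 ≅ Z^11, C_2 ≅ Z^4.

The boundary map ∂_1: C_1 → C_0 maps an edge to its endpoints' difference, ∂[p,q] = q − p. For instance
  ∂[4,6] = [6] − [4].
This gives a 7×11 integer matrix of rank 6; reducing to Smith normal form yields diagonal entries (1,1,1,1,1,1).

Boundary ∂_2: C_2 → C_1 sends each 2-simplex [p,q,r] to [q,r] − [p,r] + [p,q]. For instance
  ∂[1,2,3] = [2,3] − [1,3] + [1,2],
  ∂[0,1,5] = [1,5] − [0,5] + [0,1].
As a 11×4 matrix over Z this has rank 4, with invariant factors (1,1,1,1).

From H_k ≅ ker(∂_k) / im(∂_{k+1}) we obtain:

  H_0: rank C_0 − rank ∂_1 = 7 − 6 = 1, and the invariant factors of ∂_1 are all 1, so H_0 ≅ Z.
  H_1: rank ker ∂_1 − rank ∂_2 = (11 − 6) − 4 = 1, and the invariant factors of ∂_2 are all 1, so H_1 ≅ Z.
  H_2: rank ker ∂_2 − rank ∂_3 = (4 − 4) − 0 = 0, and there is no ∂_3, so H_2 ≅ 0.

H_0 ≅ Z,  H_1 ≅ Z,  H_2 = 0.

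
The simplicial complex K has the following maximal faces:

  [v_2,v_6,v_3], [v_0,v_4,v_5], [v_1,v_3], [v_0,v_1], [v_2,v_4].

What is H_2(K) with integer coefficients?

H_2 = 0.

Take the total order v_0 < v_1 < v_2 < v_3 < v_4 < v_5 < v_6 on the vertex set. Then K (dimension 2) consists of the simplices:

  0-simplices (7): [v_0], [v_1], [v_2], [v_3], [v_4], [v_5], [v_6]
  1-simplices (9): [v_0,v_1], [v_0,v_4], [v_0,v_5], [v_1,v_3], [v_2,v_3], [v_2,v_4], [v_2,v_6], [v_3,v_6], [v_4,v_5]
  2-simplices (2): [v_0,v_4,v_5], [v_2,v_3,v_6]

so the chain groups are C_0 ≅ Z^7, C_1 ≅ Z^9, C_2 ≅ Z^2.

∂_1: C_1 → C_0 is given by ∂[p,q] = [q] − [p]. For instance
  ∂[v_2,v_6] = [v_6] − [v_2].
This gives a 7×9 integer matrix of rank 6; reducing to Smith normal form yields diagonal entries (1,1,1,1,1,1).

∂_2: C_2 → C_1 acts by ∂[p,q,r] = [q,r] − [p,r] + [p,q]. For instance
  ∂[v_0,v_4,v_5] = [v_4,v_5] − [v_0,v_5] + [v_0,v_4],
  ∂[v_2,v_3,v_6] = [v_3,v_6] − [v_2,v_6] + [v_2,v_3].
The 9×2 boundary matrix has rank 2 and Smith normal form diag(1,1).

From H_k ≅ ker(∂_k) / im(∂_{k+1}) we obtain:

  H_2: rank ker ∂_2 − rank ∂_3 = (2 − 2) − 0 = 0, and there is no ∂_3, so H_2 = 0.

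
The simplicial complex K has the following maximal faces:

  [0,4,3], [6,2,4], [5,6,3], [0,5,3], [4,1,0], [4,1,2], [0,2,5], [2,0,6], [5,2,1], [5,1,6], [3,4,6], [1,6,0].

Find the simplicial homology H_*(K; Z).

K has 7 vertices, 18 edges, 12 triangles.
rank ∂_0 = 0, rank ∂_1 = 6 ⇒ b_0 = 7 − 0 − 6 = 1; all invariant factors of ∂_1 are 1 so no torsion. So H_0 = Z.
rank ∂_1 = 6, rank ∂_2 = 12 ⇒ b_1 = 18 − 6 − 12 = 0; ∂_2 has invariant factor(s) [2] giving torsion. So H_1 = Z/2.
rank ∂_2 = 12, rank ∂_3 = 0 ⇒ b_2 = 12 − 12 − 0 = 0. So H_2 = 0.

H_0 = Z,  H_1 = Z/2,  H_2 = 0.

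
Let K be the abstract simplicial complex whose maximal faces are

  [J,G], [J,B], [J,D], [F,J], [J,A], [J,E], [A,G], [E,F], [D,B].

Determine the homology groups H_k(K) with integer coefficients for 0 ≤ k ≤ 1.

H_0 ≅ Z,  H_1 ≅ Z^3.

We work with the vertex ordering A < B < D < E < F < G < J. The simplices of K, each written with vertices in increasing order, are:

  0-simplices (7): A, B, D, E, F, G, J
  1-simplices (9): AG, AJ, BD, BJ, DJ, EF, EJ, FJ, GJ

giving chain groups C_0 ≅ Z^7, C_1 ≅ Z^9.

The boundary map ∂_1: C_1 → C_0 sends each edge [p,q] (with p < q) to q − p. For instance
  ∂BJ = J − B.
As a 7×9 matrix over Z this has rank 6, with invariant factors (1,1,1,1,1,1).

From H_k ≅ ker(∂_k) / im(∂_{k+1}) we obtain:

  H_0: rank C_0 − rank ∂_1 = 7 − 6 = 1, and the invariant factors of ∂_1 are all 1, so H_0 ≅ Z.
  H_1: rank ker ∂_1 − rank ∂_2 = (9 − 6) − 0 = 3, and there is no ∂_2, so H_1 ≅ Z^3.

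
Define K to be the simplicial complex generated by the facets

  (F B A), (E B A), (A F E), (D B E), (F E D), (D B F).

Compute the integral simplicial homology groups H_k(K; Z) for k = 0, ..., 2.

Fix the vertex order A < B < D < E < F and write every simplex with vertices in increasing order. Then dim K = 2 and the simplices of K are:

  0-simplices (5): A, B, D, E, F
  1-simplices (9): AB, AE, AF, BD, BE, BF, DE, DF, EF
  2-simplices (6): ABE, ABF, AEF, BDE, BDF, DEF

so the chain groups are C_0 ≅ Z^5, C_1 ≅ Z^9, C_2 ≅ Z^6.

The boundary map ∂_1: C_1 → C_0 maps an edge to its endpoints' difference, ∂[p,q] = q − p.
The 5×9 boundary matrix has rank 4 and Smith normal form diag(1,1,1,1).

Boundary ∂_2: C_2 → C_1 sends each 2-simplex [p,q,r] to [q,r] − [p,r] + [p,q]. For instance
  ∂BDE = DE − BE + BD,
  ∂DEF = EF − DF + DE.
The resulting 9×6 matrix has rank 5, and its Smith normal form has invariant factors (1,1,1,1,1).

Now H_k = ker ∂_k / im ∂_{k+1}, so:

  H_0: rank C_0 − rank ∂_1 = 5 − 4 = 1, and the invariant factors of ∂_1 are all 1, so H_0 ≅ Z.
  H_1: rank ker ∂_1 − rank ∂_2 = (9 − 4) − 5 = 0, and the invariant factors of ∂_2 are all 1, so H_1 ≅ 0.
  H_2: rank ker ∂_2 − rank ∂_3 = (6 − 5) − 0 = 1, and there is no ∂_3, so H_2 ≅ Z.

H_0 = Z,  H_1 = 0,  H_2 = Z.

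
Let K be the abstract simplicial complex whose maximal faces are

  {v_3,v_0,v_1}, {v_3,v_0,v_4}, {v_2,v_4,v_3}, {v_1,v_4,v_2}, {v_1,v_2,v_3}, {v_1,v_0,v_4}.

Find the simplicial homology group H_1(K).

H_1 = 0.

We work with the vertex ordering v_0 < v_1 < v_2 < v_3 < v_4. The simplices of K, each written with vertices in increasing order, are:

  0-simplices (5): [v_0], [v_1], [v_2], [v_3], [v_4]
  1-simplices (9): [v_0,v_1], [v_0,v_3], [v_0,v_4], [v_1,v_2], [v_1,v_3], [v_1,v_4], [v_2,v_3], [v_2,v_4], [v_3,v_4]
  2-simplices (6): [v_0,v_1,v_3], [v_0,v_1,v_4], [v_0,v_3,v_4], [v_1,v_2,v_3], [v_1,v_2,v_4], [v_2,v_3,v_4]

giving chain groups C_0 ≅ Z^5, C_1 ≅ Z^9, C_2 ≅ Z^6.

∂_1: C_1 → C_0 sends each edge [p,q] (with p < q) to q − p. For instance
  ∂[v_1,v_3] = [v_3] − [v_1].
The 5×9 boundary matrix has rank 4 and Smith normal form diag(1,1,1,1).

Boundary ∂_2: C_2 → C_1 maps a triangle to the signed sum of its edges. For instance
  ∂[v_0,v_1,v_3] = [v_1,v_3] − [v_0,v_3] + [v_0,v_1],
  ∂[v_2,v_3,v_4] = [v_3,v_4] − [v_2,v_4] + [v_2,v_3].
As a 9×6 matrix over Z this has rank 5, with invariant factors (1,1,1,1,1).

Now H_k = ker ∂_k / im ∂_{k+1}, so:

  H_1: rank ker ∂_1 − rank ∂_2 = (9 − 4) − 5 = 0, and the invariant factors of ∂_2 are all 1, so H_1 = 0.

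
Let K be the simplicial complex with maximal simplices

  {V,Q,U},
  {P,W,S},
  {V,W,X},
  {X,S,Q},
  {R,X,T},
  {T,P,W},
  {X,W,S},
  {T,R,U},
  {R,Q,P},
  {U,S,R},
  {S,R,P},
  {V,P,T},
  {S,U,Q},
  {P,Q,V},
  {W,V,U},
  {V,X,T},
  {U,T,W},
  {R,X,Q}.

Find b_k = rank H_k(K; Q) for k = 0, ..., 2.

b_0 = 1, b_1 = 1, b_2 = 0.

Fix the vertex order P < Q < R < S < T < U < V < W < X and write every simplex with vertices in increasing order. Then dim K = 2 and the simplices of K are:

  0-simplices (9): P, Q, R, S, T, U, V, W, X
  1-simplices (27): PQ, PR, PS, PT, PV, PW, QR, QS, QU, QV, QX, RS, RT, RU, RX, SU, SW, SX, TU, TV, TW, TX, UV, UW, VW, VX, WX
  2-simplices (18): PQR, PQV, PRS, PSW, PTV, PTW, QRX, QSU, QSX, QUV, RSU, RTU, RTX, SWX, TUW, TVX, UVW, VWX

Hence C_0 ≅ Z^9, C_1 ≅ Z^27, C_2 ≅ Z^18.

The boundary map ∂_1: C_1 → C_0 maps an edge to its endpoints' difference, ∂[p,q] = q − p.
The 9×27 boundary matrix has rank 8 and Smith normal form diag(1,1,1,1,1,1,1,1).

Boundary ∂_2: C_2 → C_1 acts by ∂[p,q,r] = [q,r] − [p,r] + [p,q]. For instance
  ∂QRX = RX − QX + QR,
  ∂RTU = TU − RU + RT.
The 27×18 boundary matrix has rank 18 and Smith normal form diag(1,1,1,1,1,1,1,1,1,1,1,1,1,1,1,1,1,2).

Reading off H_k = ker ∂_k / im ∂_{k+1}:

  H_0: rank C_0 − rank ∂_1 = 9 − 8 = 1, and the invariant factors of ∂_1 are all 1, so H_0 ≅ Z.
  H_1: rank ker ∂_1 − rank ∂_2 = (27 − 8) − 18 = 1, and ∂_2 has invariant factor 2 > 1, so H_1 ≅ Z ⊕ Z/2.
  H_2: rank ker ∂_2 − rank ∂_3 = (18 − 18) − 0 = 0, and there is no ∂_3, so H_2 ≅ 0.

(K is a triangulation of the Klein bottle.)

Hence the Betti numbers are b_0 = 1, b_1 = 1, b_2 = 0.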